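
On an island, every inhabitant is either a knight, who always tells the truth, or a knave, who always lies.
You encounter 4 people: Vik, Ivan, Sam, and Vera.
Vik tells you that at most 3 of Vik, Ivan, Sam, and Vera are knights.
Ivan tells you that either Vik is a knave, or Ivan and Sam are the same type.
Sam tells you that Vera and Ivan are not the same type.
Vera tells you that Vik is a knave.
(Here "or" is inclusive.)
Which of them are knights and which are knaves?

Vik is a knight, Ivan is a knight, Sam is a knight, and Vera is a knave.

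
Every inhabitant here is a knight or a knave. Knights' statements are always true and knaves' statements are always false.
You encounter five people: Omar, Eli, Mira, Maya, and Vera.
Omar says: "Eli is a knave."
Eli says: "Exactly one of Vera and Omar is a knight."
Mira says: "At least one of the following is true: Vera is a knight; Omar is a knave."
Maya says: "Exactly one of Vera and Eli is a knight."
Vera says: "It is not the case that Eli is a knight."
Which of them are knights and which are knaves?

Omar is a knight, Eli is a knave, Mira is a knight, Maya is a knight, and Vera is a knight.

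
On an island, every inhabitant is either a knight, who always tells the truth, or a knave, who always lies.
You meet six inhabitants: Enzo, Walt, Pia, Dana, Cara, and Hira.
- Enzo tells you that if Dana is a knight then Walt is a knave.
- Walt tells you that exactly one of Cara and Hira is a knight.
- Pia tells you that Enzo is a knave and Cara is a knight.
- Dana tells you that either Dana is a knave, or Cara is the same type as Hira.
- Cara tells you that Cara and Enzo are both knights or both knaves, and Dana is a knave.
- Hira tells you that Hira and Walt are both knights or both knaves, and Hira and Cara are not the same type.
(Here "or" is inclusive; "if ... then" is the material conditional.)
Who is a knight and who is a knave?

Since Enzo is a knight, "if Dana is a knight then Walt is a knave" needs to be true, which holds.
Walt is a knave, and the claim "exactly one of Cara and Hira is a knight" is indeed false.
As a knave, Pia's statement "Enzo is a knave and Cara is a knight" should be false; it is.
Dana is a knight, and the claim "either Dana is a knave, or Cara is the same type as Hira" is indeed true.
Cara is a knave, so "Cara and Enzo are both knights or both knaves, and Dana is a knave" must be false — and it is.
Since Hira is a knave, "Hira and Walt are both knights or both knaves, and Hira and Cara are not the same type" needs to be false, which holds.

Enzo is a knight, Walt is a knave, Pia is a knave, Dana is a knight, Cara is a knave, and Hira is a knave.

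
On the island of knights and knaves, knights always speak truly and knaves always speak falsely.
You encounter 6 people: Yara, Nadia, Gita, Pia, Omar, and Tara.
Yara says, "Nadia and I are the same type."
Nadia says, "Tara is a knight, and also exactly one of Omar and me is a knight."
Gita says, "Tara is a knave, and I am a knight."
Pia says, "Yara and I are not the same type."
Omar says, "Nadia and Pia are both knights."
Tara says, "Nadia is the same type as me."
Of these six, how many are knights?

2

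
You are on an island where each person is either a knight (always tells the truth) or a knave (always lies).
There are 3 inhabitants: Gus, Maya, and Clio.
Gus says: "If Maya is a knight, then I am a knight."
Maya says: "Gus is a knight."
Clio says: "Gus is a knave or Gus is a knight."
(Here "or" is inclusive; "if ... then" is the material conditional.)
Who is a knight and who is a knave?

Gus is a knight, Maya is a knight, and Clio is a knight.

Gus is a knight, and the claim "if Maya is a knight, then I am a knight" is indeed True.
Maya is a knight, so "Gus is a knight" must be True — and it is.
As a knight, Clio's statement "Gus is a knave or Gus is a knight" should be True; it is.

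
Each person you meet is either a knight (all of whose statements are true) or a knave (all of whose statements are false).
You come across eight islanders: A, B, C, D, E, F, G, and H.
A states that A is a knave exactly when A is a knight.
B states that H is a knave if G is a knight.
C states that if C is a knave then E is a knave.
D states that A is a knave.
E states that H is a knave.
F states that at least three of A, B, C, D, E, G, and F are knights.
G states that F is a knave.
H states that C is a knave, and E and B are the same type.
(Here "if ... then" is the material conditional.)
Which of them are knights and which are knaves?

A is a knave, B is a knight, C is a knight, D is a knight, E is a knight, F is a knight, G is a knave, and H is a knave.

Since A is a knave, "A is a knave exactly when A is a knight" needs to be false, which holds.
As a knight, B's statement "H is a knave if G is a knight" should be True; it is.
Since C is a knight, "if C is a knave then E is a knave" needs to be True, which holds.
As a knight, D's statement "A is a knave" should be True; it is.
Since E is a knight, "H is a knave" needs to be True, which holds.
F is a knight, so "at least three of A, B, C, D, E, G, and F are knights" must be True — and it is.
G is a knave; "F is a knave" is false, as required.
As a knave, H's statement "C is a knave, and E and B are the same type" should be false; it is.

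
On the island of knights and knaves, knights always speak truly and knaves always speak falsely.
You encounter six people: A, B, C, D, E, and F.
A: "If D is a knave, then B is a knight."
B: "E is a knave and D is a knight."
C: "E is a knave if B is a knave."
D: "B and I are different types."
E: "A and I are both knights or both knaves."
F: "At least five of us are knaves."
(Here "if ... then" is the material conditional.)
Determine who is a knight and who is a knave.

A is a knight, B is a knave, C is a knave, D is a knight, E is a knight, and F is a knave.

As a knight, A's statement "if D is a knave, then B is a knight" should be true; it is.
B is a knave, so "E is a knave and D is a knight" must be False — and it is.
C (knave): "E is a knave if B is a knave" — False. ✓
D is a knight, and the claim "B and I are different types" is indeed true.
E is a knight, so "A and I are both knights or both knaves" must be true — and it is.
As a knave, F's statement "at least five of us are knaves" should be False; it is.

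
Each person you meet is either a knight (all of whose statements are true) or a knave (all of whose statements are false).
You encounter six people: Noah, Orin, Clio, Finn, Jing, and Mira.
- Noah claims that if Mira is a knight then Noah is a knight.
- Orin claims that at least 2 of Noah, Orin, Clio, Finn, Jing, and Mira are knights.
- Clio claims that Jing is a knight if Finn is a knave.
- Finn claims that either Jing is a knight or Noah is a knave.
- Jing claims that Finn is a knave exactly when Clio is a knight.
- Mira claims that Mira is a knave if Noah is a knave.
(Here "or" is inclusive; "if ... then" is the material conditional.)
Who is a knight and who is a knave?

Knights: Noah, Orin, and Mira. Knaves: Clio, Finn, and Jing.

As a knight, Noah's statement "if Mira is a knight then Noah is a knight" should be true; it is.
As a knight, Orin's statement "at least 2 of Noah, Orin, Clio, Finn, Jing, and Mira are knights" should be true; it is.
Clio is a knave, and the claim "Jing is a knight if Finn is a knave" is indeed false.
Since Finn is a knave, "either Jing is a knight or Noah is a knave" needs to be false, which holds.
Since Jing is a knave, "Finn is a knave exactly when Clio is a knight" needs to be false, which holds.
Mira is a knight, and the claim "Mira is a knave if Noah is a knave" is indeed true.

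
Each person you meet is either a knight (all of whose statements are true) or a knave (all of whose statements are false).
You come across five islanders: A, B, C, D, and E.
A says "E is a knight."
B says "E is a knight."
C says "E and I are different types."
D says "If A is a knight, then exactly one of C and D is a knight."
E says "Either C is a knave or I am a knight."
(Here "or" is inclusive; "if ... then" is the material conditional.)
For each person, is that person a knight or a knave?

A is a knave, B is a knave, C is a knight, D is a knight, and E is a knave.

Suppose A is a knight. Then A's statement "E is a knight" would have to be true. Checking the 16 ways to assign the others, none is consistent with every speaker.
(For instance, with B=knave, C=knight, D=knight, E=knave, A's claim "E is a knight" comes out false where it would need to be true.)
So A must be a knave, making "E is a knight" false. Taking A=knave, B=knave, C=knight, D=knight, E=knave, each remaining statement checks out:
  B (knave): "E is a knight" — false. ✓
  C (knight): "E and I are different types" — true. ✓
  D (knight): "if A is a knight, then exactly one of C and D is a knight" — true. ✓
  E (knave): "either C is a knave or I am a knight" — false. ✓
This is the unique consistent assignment.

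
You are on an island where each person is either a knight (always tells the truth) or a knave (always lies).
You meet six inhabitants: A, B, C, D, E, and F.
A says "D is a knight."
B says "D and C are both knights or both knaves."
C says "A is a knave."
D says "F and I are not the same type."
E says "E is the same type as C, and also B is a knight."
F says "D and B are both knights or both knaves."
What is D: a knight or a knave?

D is a knight.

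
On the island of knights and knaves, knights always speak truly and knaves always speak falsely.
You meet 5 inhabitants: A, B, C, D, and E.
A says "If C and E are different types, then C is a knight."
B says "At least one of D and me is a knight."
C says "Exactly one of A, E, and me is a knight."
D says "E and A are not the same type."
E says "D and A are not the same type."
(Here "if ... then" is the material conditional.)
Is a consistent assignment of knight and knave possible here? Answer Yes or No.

No

Checking all 32 assignments, each has at least one speaker whose statement's truth value contradicts their type.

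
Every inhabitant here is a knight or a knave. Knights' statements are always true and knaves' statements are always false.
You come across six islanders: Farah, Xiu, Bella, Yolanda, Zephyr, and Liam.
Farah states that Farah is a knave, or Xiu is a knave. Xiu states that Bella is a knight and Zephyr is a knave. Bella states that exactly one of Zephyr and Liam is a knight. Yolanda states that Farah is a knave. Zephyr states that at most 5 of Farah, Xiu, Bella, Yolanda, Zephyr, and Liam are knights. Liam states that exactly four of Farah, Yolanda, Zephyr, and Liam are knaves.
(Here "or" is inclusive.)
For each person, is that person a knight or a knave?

Farah is a knight, so "Farah is a knave, or Xiu is a knave" must be true — and it is.
As a knave, Xiu's statement "Bella is a knight and Zephyr is a knave" should be False; it is.
Bella is a knight; "exactly one of Zephyr and Liam is a knight" is true, as required.
Yolanda is a knave, and the claim "Farah is a knave" is indeed False.
Zephyr (knight): "at most 5 of Farah, Xiu, Bella, Yolanda, Zephyr, and Liam are knights" — true. ✓
As a knave, Liam's statement "exactly four of Farah, Yolanda, Zephyr, and Liam are knaves" should be False; it is.

Farah is a knight, Xiu is a knave, Bella is a knight, Yolanda is a knave, Zephyr is a knight, and Liam is a knave.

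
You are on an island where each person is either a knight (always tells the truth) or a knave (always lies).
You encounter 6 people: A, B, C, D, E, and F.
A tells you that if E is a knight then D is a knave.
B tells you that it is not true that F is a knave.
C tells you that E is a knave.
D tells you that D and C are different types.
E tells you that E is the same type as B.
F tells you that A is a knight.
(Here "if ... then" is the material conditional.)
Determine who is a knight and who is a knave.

A is a knight, B is a knight, C is a knave, D is a knave, E is a knight, and F is a knight.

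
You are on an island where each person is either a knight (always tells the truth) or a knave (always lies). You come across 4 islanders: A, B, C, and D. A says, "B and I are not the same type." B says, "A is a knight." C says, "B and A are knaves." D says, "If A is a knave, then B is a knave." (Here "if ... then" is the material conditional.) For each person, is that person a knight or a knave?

Suppose A is a knight. Then A's statement "B and I are not the same type" would have to be true. Checking the 8 ways to assign the others, none is consistent with every speaker.
(For instance, with B=knave, C=knight, D=knight, B's claim "A is a knight" comes out true where it would need to be false.)
So A must be a knave, making "B and I are not the same type" false. Taking A=knave, B=knave, C=knight, D=knight, each remaining statement checks out:
  B (knave): "A is a knight" — false. ✓
  C (knight): "B and A are knaves" — true. ✓
  D (knight): "if A is a knave, then B is a knave" — true. ✓
This is the unique consistent assignment.

A is a knave, B is a knave, C is a knight, and D is a knight.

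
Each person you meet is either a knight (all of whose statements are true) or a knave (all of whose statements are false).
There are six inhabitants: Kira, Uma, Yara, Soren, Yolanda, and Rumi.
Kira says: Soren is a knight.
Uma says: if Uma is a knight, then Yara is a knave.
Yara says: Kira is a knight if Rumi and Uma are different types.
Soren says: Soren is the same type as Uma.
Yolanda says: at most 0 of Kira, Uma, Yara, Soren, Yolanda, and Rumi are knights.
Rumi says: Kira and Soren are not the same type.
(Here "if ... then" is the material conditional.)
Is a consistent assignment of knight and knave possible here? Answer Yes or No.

Yes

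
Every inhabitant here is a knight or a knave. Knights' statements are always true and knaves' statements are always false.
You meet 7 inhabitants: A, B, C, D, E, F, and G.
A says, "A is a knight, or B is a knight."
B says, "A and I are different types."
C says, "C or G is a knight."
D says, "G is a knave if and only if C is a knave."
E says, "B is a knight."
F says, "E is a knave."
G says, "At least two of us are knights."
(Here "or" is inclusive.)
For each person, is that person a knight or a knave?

A is a knave, so "A is a knight, or B is a knight" must be False — and it is.
Since B is a knave, "A and I are different types" needs to be False, which holds.
C is a knight; "C or G is a knight" is true, as required.
As a knight, D's statement "G is a knave if and only if C is a knave" should be true; it is.
E is a knave; "B is a knight" is False, as required.
Since F is a knight, "E is a knave" needs to be true, which holds.
G is a knight, so "at least two of us are knights" must be true — and it is.

A is a knave, B is a knave, C is a knight, D is a knight, E is a knave, F is a knight, and G is a knight.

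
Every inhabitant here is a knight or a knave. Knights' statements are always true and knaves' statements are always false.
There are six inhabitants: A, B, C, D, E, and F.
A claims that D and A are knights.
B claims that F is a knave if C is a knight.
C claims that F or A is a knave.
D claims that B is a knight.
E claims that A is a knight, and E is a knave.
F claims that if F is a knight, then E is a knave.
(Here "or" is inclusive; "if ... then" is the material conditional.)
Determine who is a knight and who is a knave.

A is a knave, B is a knave, C is a knight, D is a knave, E is a knave, and F is a knight.

As a knave, A's statement "D and A are knights" should be False; it is.
Since B is a knave, "F is a knave if C is a knight" needs to be False, which holds.
C is a knight, and the claim "F or A is a knave" is indeed True.
D is a knave, and the claim "B is a knight" is indeed False.
As a knave, E's statement "A is a knight, and E is a knave" should be False; it is.
F (knight): "if F is a knight, then E is a knave" — True. ✓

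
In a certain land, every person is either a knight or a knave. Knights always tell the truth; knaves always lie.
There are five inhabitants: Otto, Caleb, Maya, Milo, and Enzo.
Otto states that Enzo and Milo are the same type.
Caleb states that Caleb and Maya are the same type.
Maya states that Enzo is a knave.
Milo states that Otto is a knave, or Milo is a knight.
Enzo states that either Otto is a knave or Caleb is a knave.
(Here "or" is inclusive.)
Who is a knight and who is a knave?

As a knight, Otto's statement "Enzo and Milo are the same type" should be true; it is.
Since Caleb is a knight, "Caleb and Maya are the same type" needs to be true, which holds.
Maya is a knight, so "Enzo is a knave" must be true — and it is.
Milo is a knave, so "Otto is a knave, or Milo is a knight" must be false — and it is.
As a knave, Enzo's statement "either Otto is a knave or Caleb is a knave" should be false; it is.

Otto is a knight, Caleb is a knight, Maya is a knight, Milo is a knave, and Enzo is a knave.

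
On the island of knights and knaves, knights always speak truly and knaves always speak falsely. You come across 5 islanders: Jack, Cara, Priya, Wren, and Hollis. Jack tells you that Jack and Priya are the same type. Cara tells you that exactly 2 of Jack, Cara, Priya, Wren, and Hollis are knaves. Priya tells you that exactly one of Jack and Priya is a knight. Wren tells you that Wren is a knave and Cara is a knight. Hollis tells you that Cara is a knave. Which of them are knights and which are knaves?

Jack is a knave, Cara is a knave, Priya is a knight, Wren is a knave, and Hollis is a knight.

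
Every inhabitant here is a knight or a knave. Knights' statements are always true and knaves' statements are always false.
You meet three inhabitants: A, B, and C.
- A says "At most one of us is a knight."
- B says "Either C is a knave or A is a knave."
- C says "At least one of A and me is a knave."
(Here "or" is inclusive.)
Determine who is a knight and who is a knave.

Since A is a knave, "at most one of us is a knight" needs to be false, which holds.
As a knight, B's statement "either C is a knave or A is a knave" should be true; it is.
C is a knight, and the claim "at least one of A and me is a knave" is indeed true.

Knights: B and C. Knaves: A.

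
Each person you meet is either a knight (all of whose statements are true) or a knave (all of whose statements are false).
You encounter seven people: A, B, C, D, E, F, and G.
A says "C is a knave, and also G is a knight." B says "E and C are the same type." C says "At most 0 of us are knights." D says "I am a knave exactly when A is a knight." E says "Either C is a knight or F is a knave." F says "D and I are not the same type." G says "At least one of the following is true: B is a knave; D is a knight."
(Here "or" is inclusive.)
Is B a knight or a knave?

B is a knight.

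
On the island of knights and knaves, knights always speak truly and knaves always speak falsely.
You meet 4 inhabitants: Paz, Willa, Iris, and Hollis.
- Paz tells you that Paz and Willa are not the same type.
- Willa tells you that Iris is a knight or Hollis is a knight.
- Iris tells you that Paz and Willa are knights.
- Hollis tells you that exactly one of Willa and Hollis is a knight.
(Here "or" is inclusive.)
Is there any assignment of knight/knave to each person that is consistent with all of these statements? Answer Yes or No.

One consistent assignment: Paz=knight, Willa=knave, Iris=knave, Hollis=knave.

Yes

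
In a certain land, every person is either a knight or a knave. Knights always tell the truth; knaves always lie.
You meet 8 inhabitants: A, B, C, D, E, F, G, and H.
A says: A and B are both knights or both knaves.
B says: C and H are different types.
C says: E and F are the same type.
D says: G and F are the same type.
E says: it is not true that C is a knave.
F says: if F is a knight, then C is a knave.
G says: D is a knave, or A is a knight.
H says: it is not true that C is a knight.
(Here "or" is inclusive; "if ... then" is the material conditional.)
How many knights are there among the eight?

6

The unique consistent assignment is A=knight, B=knight, C=knave, D=knight, E=knave, F=knight, G=knight, H=knight.
That has 6 knights.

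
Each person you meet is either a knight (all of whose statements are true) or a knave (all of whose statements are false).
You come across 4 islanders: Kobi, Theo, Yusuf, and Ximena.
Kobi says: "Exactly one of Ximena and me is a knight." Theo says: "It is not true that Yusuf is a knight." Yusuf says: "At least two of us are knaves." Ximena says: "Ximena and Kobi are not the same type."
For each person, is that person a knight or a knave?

Kobi is a knave, Theo is a knave, Yusuf is a knight, and Ximena is a knave.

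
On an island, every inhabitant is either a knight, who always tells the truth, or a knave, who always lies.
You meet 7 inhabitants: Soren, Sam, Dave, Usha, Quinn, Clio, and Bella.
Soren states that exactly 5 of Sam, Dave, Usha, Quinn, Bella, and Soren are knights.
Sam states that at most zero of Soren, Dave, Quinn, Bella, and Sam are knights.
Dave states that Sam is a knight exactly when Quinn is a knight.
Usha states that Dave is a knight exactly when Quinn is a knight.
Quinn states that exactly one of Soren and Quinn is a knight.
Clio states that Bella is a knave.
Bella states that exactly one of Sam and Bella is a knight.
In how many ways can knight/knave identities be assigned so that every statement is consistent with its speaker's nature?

4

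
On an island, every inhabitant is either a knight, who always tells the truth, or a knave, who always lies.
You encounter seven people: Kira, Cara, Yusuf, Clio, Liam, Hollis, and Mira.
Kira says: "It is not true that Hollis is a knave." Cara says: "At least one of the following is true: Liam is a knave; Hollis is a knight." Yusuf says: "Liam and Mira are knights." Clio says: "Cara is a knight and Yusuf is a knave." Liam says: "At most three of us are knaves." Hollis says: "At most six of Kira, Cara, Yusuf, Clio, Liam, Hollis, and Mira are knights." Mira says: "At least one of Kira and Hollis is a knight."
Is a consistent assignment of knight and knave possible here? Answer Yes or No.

One consistent assignment: Kira=knight, Cara=knight, Yusuf=knight, Clio=knave, Liam=knight, Hollis=knight, Mira=knight.

Yes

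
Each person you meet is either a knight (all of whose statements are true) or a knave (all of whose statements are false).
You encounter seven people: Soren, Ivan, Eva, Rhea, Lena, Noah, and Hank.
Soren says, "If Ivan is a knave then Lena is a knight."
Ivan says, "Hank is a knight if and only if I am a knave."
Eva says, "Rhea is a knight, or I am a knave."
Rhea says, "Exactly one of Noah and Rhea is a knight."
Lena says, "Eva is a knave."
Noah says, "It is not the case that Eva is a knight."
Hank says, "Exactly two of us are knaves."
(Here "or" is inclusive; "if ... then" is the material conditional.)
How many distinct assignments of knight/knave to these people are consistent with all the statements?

Consistent assignments:
  Soren=knight, Ivan=knight, Eva=knight, Rhea=knight, Lena=knave, Noah=knave, Hank=knave
  Soren=knave, Ivan=knave, Eva=knight, Rhea=knight, Lena=knave, Noah=knave, Hank=knave

2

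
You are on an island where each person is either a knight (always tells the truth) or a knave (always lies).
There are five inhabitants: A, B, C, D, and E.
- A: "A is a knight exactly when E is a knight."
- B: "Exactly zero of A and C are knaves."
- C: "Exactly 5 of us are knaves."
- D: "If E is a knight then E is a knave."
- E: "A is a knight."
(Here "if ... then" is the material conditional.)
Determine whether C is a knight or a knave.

C is a knave.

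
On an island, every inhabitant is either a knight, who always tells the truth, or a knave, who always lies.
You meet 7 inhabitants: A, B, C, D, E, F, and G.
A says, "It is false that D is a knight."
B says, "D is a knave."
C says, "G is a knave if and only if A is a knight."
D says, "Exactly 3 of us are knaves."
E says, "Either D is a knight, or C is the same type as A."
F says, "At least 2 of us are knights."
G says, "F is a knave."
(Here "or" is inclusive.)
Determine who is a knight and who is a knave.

Knights: A, B, C, E, and F. Knaves: D and G.

A (knight): "it is false that D is a knight" — True. ✓
B is a knight; "D is a knave" is True, as required.
C is a knight, and the claim "G is a knave if and only if A is a knight" is indeed True.
D (knave): "exactly 3 of us are knaves" — False. ✓
E is a knight, so "either D is a knight, or C is the same type as A" must be True — and it is.
F is a knight; "at least 2 of us are knights" is True, as required.
As a knave, G's statement "F is a knave" should be False; it is.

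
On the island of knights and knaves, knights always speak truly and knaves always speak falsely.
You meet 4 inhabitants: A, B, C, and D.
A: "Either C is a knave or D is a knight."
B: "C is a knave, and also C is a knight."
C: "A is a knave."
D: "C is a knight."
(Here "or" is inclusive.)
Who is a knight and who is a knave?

Since A is a knight, "either C is a knave or D is a knight" needs to be true, which holds.
B is a knave, so "C is a knave, and also C is a knight" must be false — and it is.
Since C is a knave, "A is a knave" needs to be false, which holds.
As a knave, D's statement "C is a knight" should be false; it is.

A is a knight, B is a knave, C is a knave, and D is a knave.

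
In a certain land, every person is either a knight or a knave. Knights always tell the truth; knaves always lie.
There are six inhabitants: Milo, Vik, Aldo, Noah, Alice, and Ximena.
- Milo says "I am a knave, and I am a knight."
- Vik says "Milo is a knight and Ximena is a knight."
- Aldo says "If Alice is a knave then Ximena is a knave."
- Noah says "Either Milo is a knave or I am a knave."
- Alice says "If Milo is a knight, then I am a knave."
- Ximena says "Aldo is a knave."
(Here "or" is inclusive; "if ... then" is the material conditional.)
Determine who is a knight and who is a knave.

As a knave, Milo's statement "I am a knave, and I am a knight" should be false; it is.
Vik is a knave; "Milo is a knight and Ximena is a knight" is false, as required.
Aldo (knight): "if Alice is a knave then Ximena is a knave" — True. ✓
Noah is a knight, so "either Milo is a knave or I am a knave" must be True — and it is.
As a knight, Alice's statement "if Milo is a knight, then I am a knave" should be True; it is.
Ximena is a knave, so "Aldo is a knave" must be false — and it is.

Milo is a knave, Vik is a knave, Aldo is a knight, Noah is a knight, Alice is a knight, and Ximena is a knave.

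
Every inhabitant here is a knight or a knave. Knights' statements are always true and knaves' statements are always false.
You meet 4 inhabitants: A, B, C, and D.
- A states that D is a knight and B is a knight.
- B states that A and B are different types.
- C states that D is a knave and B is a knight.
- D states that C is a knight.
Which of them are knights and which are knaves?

A is a knave, B is a knave, C is a knave, and D is a knave.

Since A is a knave, "D is a knight and B is a knight" needs to be false, which holds.
B is a knave, so "A and B are different types" must be false — and it is.
C (knave): "D is a knave and B is a knight" — false. ✓
D is a knave, so "C is a knight" must be false — and it is.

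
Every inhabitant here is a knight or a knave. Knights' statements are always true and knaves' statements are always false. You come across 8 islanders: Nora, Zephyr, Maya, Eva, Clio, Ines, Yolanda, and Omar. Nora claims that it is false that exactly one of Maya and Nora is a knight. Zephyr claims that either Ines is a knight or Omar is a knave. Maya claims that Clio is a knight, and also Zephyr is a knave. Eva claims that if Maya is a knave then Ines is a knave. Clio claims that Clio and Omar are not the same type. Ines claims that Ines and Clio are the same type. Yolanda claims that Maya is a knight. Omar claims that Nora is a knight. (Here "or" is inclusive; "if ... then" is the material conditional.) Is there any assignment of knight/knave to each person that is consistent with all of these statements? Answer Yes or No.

No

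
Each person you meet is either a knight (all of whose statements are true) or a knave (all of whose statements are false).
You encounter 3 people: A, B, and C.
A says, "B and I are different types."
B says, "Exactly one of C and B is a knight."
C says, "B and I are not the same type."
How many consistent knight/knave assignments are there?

2

Consistent assignments:
  A=knight, B=knave, C=knave
  A=knave, B=knave, C=knave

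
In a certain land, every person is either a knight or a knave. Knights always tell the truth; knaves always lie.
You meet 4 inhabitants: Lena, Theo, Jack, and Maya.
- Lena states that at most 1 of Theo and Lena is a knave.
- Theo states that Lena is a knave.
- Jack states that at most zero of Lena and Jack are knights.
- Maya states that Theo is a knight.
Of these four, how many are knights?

1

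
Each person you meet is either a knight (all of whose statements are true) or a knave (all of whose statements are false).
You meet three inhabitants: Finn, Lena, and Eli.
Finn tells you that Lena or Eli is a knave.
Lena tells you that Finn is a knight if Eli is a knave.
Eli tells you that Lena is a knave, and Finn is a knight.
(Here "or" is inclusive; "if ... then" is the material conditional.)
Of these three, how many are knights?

2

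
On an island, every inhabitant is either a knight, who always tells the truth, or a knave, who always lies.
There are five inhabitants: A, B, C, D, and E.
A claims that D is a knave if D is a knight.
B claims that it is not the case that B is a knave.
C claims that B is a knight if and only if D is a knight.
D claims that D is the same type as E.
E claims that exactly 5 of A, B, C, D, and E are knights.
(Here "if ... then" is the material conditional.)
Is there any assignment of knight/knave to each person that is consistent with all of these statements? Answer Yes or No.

No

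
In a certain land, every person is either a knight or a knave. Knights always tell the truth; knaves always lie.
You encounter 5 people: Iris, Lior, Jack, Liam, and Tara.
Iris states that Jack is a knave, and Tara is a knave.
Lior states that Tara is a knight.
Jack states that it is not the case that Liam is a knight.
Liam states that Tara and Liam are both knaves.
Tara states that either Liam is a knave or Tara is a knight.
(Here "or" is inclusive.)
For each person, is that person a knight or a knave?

Suppose Iris is a knight. Then Iris's statement "Jack is a knave, and Tara is a knave" would have to be true. Checking the 16 ways to assign the others, none is consistent with every speaker.
(For instance, with Lior=knight, Jack=knight, Liam=knave, Tara=knight, Iris's claim "Jack is a knave, and Tara is a knave" comes out false where it would need to be true.)
So Iris must be a knave, making "Jack is a knave, and Tara is a knave" false. Taking Iris=knave, Lior=knight, Jack=knight, Liam=knave, Tara=knight, each remaining statement checks out:
  Lior (knight): "Tara is a knight" — true. ✓
  Jack (knight): "it is not the case that Liam is a knight" — true. ✓
  Liam (knave): "Tara and Liam are both knaves" — false. ✓
  Tara (knight): "either Liam is a knave or Tara is a knight" — true. ✓
This is the unique consistent assignment.

Iris is a knave, Lior is a knight, Jack is a knight, Liam is a knave, and Tara is a knight.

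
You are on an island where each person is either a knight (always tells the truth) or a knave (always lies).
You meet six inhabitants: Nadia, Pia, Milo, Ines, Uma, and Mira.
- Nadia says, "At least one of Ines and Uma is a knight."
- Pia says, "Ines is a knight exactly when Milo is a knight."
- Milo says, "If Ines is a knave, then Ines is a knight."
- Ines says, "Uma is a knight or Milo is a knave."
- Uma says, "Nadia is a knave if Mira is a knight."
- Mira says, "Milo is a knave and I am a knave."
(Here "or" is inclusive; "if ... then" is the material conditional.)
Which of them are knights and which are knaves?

Nadia is a knight, Pia is a knight, Milo is a knight, Ines is a knight, Uma is a knight, and Mira is a knave.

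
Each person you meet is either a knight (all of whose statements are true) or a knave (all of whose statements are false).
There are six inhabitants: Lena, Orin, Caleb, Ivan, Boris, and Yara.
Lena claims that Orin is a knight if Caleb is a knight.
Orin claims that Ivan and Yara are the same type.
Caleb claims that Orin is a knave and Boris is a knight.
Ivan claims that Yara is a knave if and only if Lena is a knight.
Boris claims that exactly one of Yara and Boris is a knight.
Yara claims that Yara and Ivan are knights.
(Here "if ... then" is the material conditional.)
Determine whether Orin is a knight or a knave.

Consistent assignments: {Lena=knight, Orin=knave, Caleb=knave, Ivan=knight, Boris=knave, Yara=knave}
In every consistent assignment, Orin is a knave.

Orin is a knave.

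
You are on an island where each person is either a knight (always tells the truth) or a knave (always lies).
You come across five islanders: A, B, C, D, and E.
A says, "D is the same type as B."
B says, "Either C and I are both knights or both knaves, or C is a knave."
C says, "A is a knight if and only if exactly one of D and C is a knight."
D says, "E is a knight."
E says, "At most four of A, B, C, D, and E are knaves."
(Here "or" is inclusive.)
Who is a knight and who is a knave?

Knights: C, D, and E. Knaves: A and B.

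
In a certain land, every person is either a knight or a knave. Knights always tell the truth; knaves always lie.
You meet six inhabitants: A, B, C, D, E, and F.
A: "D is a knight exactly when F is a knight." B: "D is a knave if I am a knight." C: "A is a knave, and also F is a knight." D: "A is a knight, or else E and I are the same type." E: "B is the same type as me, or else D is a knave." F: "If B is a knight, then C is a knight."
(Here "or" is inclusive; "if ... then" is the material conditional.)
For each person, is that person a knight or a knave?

Knights: B, C, E, and F. Knaves: A and D.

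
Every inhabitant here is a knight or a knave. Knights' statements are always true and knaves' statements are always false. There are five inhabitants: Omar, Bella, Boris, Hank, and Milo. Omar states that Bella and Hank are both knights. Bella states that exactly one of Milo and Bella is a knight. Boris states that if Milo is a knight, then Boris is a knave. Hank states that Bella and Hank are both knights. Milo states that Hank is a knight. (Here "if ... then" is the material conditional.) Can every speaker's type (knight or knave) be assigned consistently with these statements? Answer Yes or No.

One consistent assignment: Omar=knave, Bella=knight, Boris=knight, Hank=knave, Milo=knave.

Yes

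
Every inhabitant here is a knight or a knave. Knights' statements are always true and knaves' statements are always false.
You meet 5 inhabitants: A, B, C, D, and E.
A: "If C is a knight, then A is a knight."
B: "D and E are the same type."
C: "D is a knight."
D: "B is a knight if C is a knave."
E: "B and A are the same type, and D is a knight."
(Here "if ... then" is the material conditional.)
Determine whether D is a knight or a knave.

Consistent assignments: {A=knight, B=knight, C=knight, D=knight, E=knight}; {A=knight, B=knave, C=knight, D=knight, E=knave}
In every consistent assignment, D is a knight.

D is a knight.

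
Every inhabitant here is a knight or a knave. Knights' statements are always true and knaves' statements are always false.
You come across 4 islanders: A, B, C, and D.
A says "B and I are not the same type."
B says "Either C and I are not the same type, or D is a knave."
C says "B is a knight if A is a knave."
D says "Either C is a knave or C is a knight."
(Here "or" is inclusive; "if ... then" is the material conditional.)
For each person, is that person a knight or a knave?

A is a knave, B is a knave, C is a knave, and D is a knight.

A is a knave; "B and I are not the same type" is false, as required.
As a knave, B's statement "either C and I are not the same type, or D is a knave" should be false; it is.
Since C is a knave, "B is a knight if A is a knave" needs to be false, which holds.
D is a knight, so "either C is a knave or C is a knight" must be True — and it is.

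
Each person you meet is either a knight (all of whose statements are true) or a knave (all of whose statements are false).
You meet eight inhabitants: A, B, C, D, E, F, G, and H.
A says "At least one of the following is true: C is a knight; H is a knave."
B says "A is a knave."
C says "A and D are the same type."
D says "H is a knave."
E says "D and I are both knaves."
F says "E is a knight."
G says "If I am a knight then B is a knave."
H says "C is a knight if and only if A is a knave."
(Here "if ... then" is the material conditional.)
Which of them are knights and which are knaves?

A is a knight, B is a knave, C is a knight, D is a knight, E is a knave, F is a knave, G is a knight, and H is a knave.

Since A is a knight, "at least one of the following is true: C is a knight; H is a knave" needs to be True, which holds.
B (knave): "A is a knave" — False. ✓
C (knight): "A and D are the same type" — True. ✓
D (knight): "H is a knave" — True. ✓
E is a knave, so "D and I are both knaves" must be False — and it is.
F is a knave, so "E is a knight" must be False — and it is.
Since G is a knight, "if I am a knight then B is a knave" needs to be True, which holds.
H is a knave, so "C is a knight if and only if A is a knave" must be False — and it is.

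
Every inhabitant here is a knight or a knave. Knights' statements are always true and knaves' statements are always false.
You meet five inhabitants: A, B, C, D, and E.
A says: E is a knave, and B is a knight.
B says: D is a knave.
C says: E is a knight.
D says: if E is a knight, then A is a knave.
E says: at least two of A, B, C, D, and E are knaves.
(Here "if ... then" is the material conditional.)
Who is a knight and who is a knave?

A (knave): "E is a knave, and B is a knight" — False. ✓
B is a knave, so "D is a knave" must be False — and it is.
Since C is a knight, "E is a knight" needs to be true, which holds.
Since D is a knight, "if E is a knight, then A is a knave" needs to be true, which holds.
E is a knight, and the claim "at least two of A, B, C, D, and E are knaves" is indeed true.

A is a knave, B is a knave, C is a knight, D is a knight, and E is a knight.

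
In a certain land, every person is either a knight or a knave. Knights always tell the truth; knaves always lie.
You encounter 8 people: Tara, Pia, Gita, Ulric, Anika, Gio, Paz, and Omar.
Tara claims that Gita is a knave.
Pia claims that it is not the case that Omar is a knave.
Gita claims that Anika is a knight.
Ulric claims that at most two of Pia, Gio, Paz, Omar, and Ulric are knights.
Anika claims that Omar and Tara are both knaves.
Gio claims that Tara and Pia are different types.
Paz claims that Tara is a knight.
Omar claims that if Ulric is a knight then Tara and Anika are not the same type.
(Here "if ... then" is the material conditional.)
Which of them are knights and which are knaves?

Knights: Tara, Pia, Paz, and Omar. Knaves: Gita, Ulric, Anika, and Gio.

Tara is a knight, so "Gita is a knave" must be true — and it is.
Pia is a knight; "it is not the case that Omar is a knave" is true, as required.
Gita is a knave, so "Anika is a knight" must be false — and it is.
Ulric is a knave, so "at most two of Pia, Gio, Paz, Omar, and Ulric are knights" must be false — and it is.
Since Anika is a knave, "Omar and Tara are both knaves" needs to be false, which holds.
Gio is a knave, and the claim "Tara and Pia are different types" is indeed false.
Paz (knight): "Tara is a knight" — true. ✓
Omar (knight): "if Ulric is a knight then Tara and Anika are not the same type" — true. ✓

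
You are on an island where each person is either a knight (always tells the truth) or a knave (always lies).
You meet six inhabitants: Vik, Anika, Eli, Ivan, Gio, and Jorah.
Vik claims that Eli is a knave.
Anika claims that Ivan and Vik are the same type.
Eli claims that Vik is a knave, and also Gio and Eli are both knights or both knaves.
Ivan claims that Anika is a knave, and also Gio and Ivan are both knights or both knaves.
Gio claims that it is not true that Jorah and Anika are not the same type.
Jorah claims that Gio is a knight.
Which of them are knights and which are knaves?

Vik is a knave, Anika is a knight, Eli is a knight, Ivan is a knave, Gio is a knight, and Jorah is a knight.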